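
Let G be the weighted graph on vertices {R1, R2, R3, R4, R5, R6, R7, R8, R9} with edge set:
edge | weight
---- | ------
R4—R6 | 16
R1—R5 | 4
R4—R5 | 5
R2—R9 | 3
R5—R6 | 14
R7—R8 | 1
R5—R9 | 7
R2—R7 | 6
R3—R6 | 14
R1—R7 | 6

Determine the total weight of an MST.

53

Kruskal: consider edges lightest-first.
R7—R8 (1): add — endpoints in different components.
R2—R9 (3): add — endpoints in different components.
R1—R5 (4): add — endpoints in different components.
R4—R5 (5): add — endpoints in different components.
R1—R7 (6): add — endpoints in different components.
R2—R7 (6): add — endpoints in different components.
R5—R9 (7): skip — R5 and R9 already connected.
R3—R6 (14): add — endpoints in different components.
R5—R6 (14): add — endpoints in different components.
MST edges: R7—R8, R2—R9, R1—R5, R4—R5, R1—R7, R2—R7, R3—R6, R5—R6; total weight 1+3+4+5+6+6+14+14 = 53.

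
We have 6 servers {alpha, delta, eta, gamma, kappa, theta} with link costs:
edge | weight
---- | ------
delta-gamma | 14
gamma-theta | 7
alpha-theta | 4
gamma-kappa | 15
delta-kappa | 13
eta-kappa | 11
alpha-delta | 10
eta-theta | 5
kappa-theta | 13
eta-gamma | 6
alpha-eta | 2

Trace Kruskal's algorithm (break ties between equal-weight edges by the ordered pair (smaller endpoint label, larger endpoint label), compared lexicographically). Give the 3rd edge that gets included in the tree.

Sort edges by weight, then run Kruskal:
alpha-eta (2): add. Components now {alpha,eta} {delta} {theta} {kappa} {gamma}
alpha-theta (4): add. Components now {alpha,eta,theta} {delta} {kappa} {gamma}
eta-theta (5): skip — eta and theta already connected.
eta-gamma (6): add. Components now {alpha,eta,gamma,theta} {delta} {kappa}
gamma-theta (7): skip — theta and gamma already connected.
alpha-delta (10): add. Components now {alpha,delta,eta,gamma,theta} {kappa}
eta-kappa (11): add. Components now {alpha,delta,eta,gamma,kappa,theta}
The 3rd edge added is eta-gamma.

eta-gamma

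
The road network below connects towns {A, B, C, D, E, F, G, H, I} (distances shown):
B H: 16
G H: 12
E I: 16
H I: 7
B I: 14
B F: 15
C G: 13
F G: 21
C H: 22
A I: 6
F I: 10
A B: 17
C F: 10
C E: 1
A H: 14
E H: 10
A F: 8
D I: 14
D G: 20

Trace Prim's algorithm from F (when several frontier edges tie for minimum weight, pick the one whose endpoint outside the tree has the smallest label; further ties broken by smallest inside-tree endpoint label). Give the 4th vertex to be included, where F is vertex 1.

H

Prim, starting at F.
Step 1: cheapest edge leaving the tree is A F (8); add A.
Step 2: cheapest edge leaving the tree is A I (6); add I.
Step 3: cheapest edge leaving the tree is H I (7); add H.
Step 4: cheapest edge leaving the tree is C F (10); add C.
Step 5: cheapest edge leaving the tree is C E (1); add E.
Step 6: cheapest edge leaving the tree is G H (12); add G.
Step 7: cheapest edge leaving the tree is B I (14); add B.
Step 8: cheapest edge leaving the tree is D I (14); add D.
Vertex order: F, A, I, H, C, E, G, B, D. The 4th vertex is H.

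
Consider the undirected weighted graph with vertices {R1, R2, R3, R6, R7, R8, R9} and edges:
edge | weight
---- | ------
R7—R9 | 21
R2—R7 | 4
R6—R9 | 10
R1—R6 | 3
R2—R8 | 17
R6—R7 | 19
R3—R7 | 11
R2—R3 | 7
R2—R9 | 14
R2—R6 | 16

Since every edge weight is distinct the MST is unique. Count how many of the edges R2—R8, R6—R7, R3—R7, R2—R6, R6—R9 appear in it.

Sort edges by weight, then run Kruskal:
R1—R6 (3): add. Components now {R8} {R1,R6} {R2} {R3} {R9} {R7}
R2—R7 (4): add. Components now {R8} {R1,R6} {R2,R7} {R3} {R9}
R2—R3 (7): add. Components now {R8} {R1,R6} {R2,R3,R7} {R9}
R6—R9 (10): add. Components now {R8} {R1,R6,R9} {R2,R3,R7}
R3—R7 (11): skip — R3 and R7 already connected.
R2—R9 (14): add. Components now {R8} {R1,R2,R3,R6,R7,R9}
R2—R6 (16): skip — R6 and R2 already connected.
R2—R8 (17): add. Components now {R1,R2,R3,R6,R7,R8,R9}
MST edge set: {R1—R6, R2—R7, R2—R3, R6—R9, R2—R9, R2—R8}.
Of the listed edges, {R2—R8, R6—R9} are in the MST → 2.

2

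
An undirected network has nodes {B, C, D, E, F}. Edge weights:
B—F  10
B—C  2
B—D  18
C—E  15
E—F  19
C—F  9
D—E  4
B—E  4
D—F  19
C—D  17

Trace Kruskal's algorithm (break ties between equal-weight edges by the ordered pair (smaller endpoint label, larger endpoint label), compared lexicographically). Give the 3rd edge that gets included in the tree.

Kruskal's algorithm — process edges by increasing weight (ties by edge label):
B—C (2): add. Components now {B,C} {D} {E} {F}
B—E (4): add. Components now {B,C,E} {D} {F}
D—E (4): add. Components now {B,C,D,E} {F}
C—F (9): add. Components now {B,C,D,E,F}
The 3rd edge added is D—E.

D-E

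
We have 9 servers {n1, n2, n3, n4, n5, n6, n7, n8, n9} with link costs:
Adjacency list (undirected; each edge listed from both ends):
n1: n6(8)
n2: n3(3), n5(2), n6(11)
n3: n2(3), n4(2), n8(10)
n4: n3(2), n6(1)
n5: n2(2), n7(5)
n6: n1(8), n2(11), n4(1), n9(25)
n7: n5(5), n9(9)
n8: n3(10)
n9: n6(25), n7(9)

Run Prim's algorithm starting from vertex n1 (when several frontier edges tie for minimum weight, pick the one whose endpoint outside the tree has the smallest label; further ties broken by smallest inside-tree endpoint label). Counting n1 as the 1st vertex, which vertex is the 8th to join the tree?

Prim's algorithm from n1:
Step 1: frontier [n1-n6 8] → take n1-n6 (8); add n6.
Step 2: frontier [n4-n6 1, n2-n6 11, n6-n9 25] → take n4-n6 (1); add n4.
Step 3: frontier [n3-n4 2, n2-n6 11, n6-n9 25] → take n3-n4 (2); add n3.
Step 4: frontier [n2-n3 3, n3-n8 10, n2-n6 11, n6-n9 25] → take n2-n3 (3); add n2.
Step 5: frontier [n2-n5 2, n3-n8 10, n6-n9 25] → take n2-n5 (2); add n5.
Step 6: frontier [n3-n8 10, n5-n7 5, n6-n9 25] → take n5-n7 (5); add n7.
Step 7: frontier [n3-n8 10, n6-n9 25, n7-n9 9] → take n7-n9 (9); add n9.
Step 8: frontier [n3-n8 10] → take n3-n8 (10); add n8.
Vertex order: n1, n6, n4, n3, n2, n5, n7, n9, n8. The 8th vertex is n9.

n9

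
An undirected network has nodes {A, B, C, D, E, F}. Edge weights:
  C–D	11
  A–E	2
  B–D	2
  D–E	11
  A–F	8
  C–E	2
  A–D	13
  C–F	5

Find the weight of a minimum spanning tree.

Prim, starting at D.
Step 1: frontier [B–D 2, C–D 11, D–E 11, A–D 13] → take B–D (2); add B.
Step 2: frontier [C–D 11, D–E 11, A–D 13] → take C–D (11); add C.
Step 3: frontier [C–E 2, C–F 5, D–E 11, A–D 13] → take C–E (2); add E.
Step 4: frontier [C–F 5, A–D 13, A–E 2] → take A–E (2); add A.
Step 5: frontier [A–F 8, C–F 5] → take C–F (5); add F.
MST edges: B–D, C–D, C–E, A–E, C–F; total weight 2+11+2+2+5 = 22.

22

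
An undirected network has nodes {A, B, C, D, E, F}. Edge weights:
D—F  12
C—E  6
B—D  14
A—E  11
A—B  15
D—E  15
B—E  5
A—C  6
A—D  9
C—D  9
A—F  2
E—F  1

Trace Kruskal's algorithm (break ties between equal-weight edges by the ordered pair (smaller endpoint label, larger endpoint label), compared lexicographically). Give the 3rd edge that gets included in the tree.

Kruskal: consider edges lightest-first.
E—F (1): add. Components now {A} {B} {C} {D} {E,F}
A—F (2): add. Components now {A,E,F} {B} {C} {D}
B—E (5): add. Components now {A,B,E,F} {C} {D}
A—C (6): add. Components now {A,B,C,E,F} {D}
C—E (6): skip — C and E already connected.
A—D (9): add. Components now {A,B,C,D,E,F}
The 3rd edge added is B—E.

B-E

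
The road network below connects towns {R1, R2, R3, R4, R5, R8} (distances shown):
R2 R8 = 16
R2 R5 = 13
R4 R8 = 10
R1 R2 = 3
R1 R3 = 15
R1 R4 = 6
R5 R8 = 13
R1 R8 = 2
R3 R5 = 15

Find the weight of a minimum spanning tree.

Prim, starting at R5.
Step 1: cheapest edge leaving the tree is R2 R5 (13); add R2.
Step 2: cheapest edge leaving the tree is R1 R2 (3); add R1.
Step 3: cheapest edge leaving the tree is R1 R8 (2); add R8.
Step 4: cheapest edge leaving the tree is R1 R4 (6); add R4.
Step 5: cheapest edge leaving the tree is R1 R3 (15); add R3.
MST edges: R2 R5, R1 R2, R1 R8, R1 R4, R1 R3; total weight 13+3+2+6+15 = 39.

39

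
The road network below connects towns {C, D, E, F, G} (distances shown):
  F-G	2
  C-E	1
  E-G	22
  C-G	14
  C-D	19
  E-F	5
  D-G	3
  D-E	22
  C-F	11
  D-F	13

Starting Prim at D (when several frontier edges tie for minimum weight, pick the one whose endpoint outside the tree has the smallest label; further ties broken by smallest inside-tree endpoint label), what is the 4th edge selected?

C-E

Grow the tree from D using Prim:
Step 1: frontier [D-G 3, D-F 13, C-D 19, D-E 22] → take D-G (3); add G.
Step 2: frontier [D-F 13, C-D 19, D-E 22, F-G 2, C-G 14, E-G 22] → take F-G (2); add F.
Step 3: frontier [C-D 19, D-E 22, E-F 5, C-F 11, C-G 14, E-G 22] → take E-F (5); add E.
Step 4: frontier [C-D 19, C-E 1, C-F 11, C-G 14] → take C-E (1); add C.
The 4th edge added is C-E.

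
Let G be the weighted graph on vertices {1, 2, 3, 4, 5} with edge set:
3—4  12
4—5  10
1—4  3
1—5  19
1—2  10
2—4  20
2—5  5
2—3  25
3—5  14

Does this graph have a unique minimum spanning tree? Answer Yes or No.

Sort edges by weight, then run Kruskal:
1—4 (3): add — endpoints in different components.
2—5 (5): add — endpoints in different components.
1—2 (10): add — endpoints in different components.
4—5 (10): skip — 4 and 5 already connected.
3—4 (12): add — endpoints in different components.
Non-tree edge 4—5 has weight 10, equal to the heaviest edge on its tree cycle — swapping gives another MST of the same weight. Not unique.

No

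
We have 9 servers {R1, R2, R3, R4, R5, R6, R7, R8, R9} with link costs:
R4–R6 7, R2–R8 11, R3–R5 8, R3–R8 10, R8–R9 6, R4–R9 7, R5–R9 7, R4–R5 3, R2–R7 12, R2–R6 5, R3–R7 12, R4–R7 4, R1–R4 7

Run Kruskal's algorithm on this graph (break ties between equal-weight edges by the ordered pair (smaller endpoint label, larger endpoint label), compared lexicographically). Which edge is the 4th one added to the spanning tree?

R8-R9

Kruskal: consider edges lightest-first.
R4–R5 (3): add — endpoints in different components.
R4–R7 (4): add — endpoints in different components.
R2–R6 (5): add — endpoints in different components.
R8–R9 (6): add — endpoints in different components.
R1–R4 (7): add — endpoints in different components.
R4–R6 (7): add — endpoints in different components.
R4–R9 (7): add — endpoints in different components.
R5–R9 (7): skip — R5 and R9 already connected.
R3–R5 (8): add — endpoints in different components.
The 4th edge added is R8–R9.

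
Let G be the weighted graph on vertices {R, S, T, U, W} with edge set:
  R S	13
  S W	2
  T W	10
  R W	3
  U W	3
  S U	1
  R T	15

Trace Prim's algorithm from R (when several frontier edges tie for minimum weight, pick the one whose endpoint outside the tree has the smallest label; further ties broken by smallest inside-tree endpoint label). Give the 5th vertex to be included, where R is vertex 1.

T

Prim, starting at R.
Step 1: cheapest edge leaving the tree is R W (3); add W.
Step 2: cheapest edge leaving the tree is S W (2); add S.
Step 3: cheapest edge leaving the tree is S U (1); add U.
Step 4: cheapest edge leaving the tree is T W (10); add T.
Vertex order: R, W, S, U, T. The 5th vertex is T.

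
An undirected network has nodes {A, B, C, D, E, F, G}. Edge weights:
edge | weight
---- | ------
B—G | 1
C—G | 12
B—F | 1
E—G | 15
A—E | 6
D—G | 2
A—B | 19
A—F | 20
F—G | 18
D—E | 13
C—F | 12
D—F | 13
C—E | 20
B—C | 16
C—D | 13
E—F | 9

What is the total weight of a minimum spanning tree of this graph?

31

Kruskal's algorithm — process edges by increasing weight (ties by edge label):
B—F (1): add — endpoints in different components.
B—G (1): add — endpoints in different components.
D—G (2): add — endpoints in different components.
A—E (6): add — endpoints in different components.
E—F (9): add — endpoints in different components.
C—F (12): add — endpoints in different components.
MST edges: B—F, B—G, D—G, A—E, E—F, C—F; total weight 1+1+2+6+9+12 = 31.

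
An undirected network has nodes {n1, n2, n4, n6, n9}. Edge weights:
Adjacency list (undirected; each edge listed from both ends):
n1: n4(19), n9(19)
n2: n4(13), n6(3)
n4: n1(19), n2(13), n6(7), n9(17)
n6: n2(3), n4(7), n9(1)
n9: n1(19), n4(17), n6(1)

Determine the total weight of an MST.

30

Grow the tree from n6 using Prim:
Step 1: frontier [n6-n9 1, n2-n6 3, n4-n6 7] → take n6-n9 (1); add n9.
Step 2: frontier [n2-n6 3, n4-n6 7, n4-n9 17, n1-n9 19] → take n2-n6 (3); add n2.
Step 3: frontier [n2-n4 13, n4-n6 7, n4-n9 17, n1-n9 19] → take n4-n6 (7); add n4.
Step 4: frontier [n1-n4 19, n1-n9 19] → take n1-n4 (19); add n1.
MST edges: n6-n9, n2-n6, n4-n6, n1-n4; total weight 1+3+7+19 = 30.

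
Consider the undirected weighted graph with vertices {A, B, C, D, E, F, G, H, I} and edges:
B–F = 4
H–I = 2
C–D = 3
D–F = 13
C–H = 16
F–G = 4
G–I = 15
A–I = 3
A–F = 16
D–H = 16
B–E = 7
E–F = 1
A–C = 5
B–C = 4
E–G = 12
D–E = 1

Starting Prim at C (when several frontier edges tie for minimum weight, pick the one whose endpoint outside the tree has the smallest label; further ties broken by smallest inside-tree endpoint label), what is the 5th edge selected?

F-G

Prim, starting at C.
Step 1: cheapest edge leaving the tree is C–D (3); add D.
Step 2: cheapest edge leaving the tree is D–E (1); add E.
Step 3: cheapest edge leaving the tree is E–F (1); add F.
Step 4: cheapest edge leaving the tree is B–C (4); add B.
Step 5: cheapest edge leaving the tree is F–G (4); add G.
Step 6: cheapest edge leaving the tree is A–C (5); add A.
Step 7: cheapest edge leaving the tree is A–I (3); add I.
Step 8: cheapest edge leaving the tree is H–I (2); add H.
The 5th edge added is F–G.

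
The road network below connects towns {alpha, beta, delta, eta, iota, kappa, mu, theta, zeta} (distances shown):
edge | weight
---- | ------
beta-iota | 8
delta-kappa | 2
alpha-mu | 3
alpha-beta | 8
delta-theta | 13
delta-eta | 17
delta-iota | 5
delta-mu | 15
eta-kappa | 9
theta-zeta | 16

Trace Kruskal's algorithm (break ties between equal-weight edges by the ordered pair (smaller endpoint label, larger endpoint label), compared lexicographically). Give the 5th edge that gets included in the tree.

beta-iota

Sort edges by weight, then run Kruskal:
delta-kappa (2): add — endpoints in different components.
alpha-mu (3): add — endpoints in different components.
delta-iota (5): add — endpoints in different components.
alpha-beta (8): add — endpoints in different components.
beta-iota (8): add — endpoints in different components.
eta-kappa (9): add — endpoints in different components.
delta-theta (13): add — endpoints in different components.
delta-mu (15): skip — mu and delta already connected.
theta-zeta (16): add — endpoints in different components.
The 5th edge added is beta-iota.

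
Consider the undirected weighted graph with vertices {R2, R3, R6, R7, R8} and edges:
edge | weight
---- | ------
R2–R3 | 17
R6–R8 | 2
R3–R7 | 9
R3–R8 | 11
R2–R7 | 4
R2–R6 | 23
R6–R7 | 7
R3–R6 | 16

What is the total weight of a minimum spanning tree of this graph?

22

Prim, starting at R2.
Step 1: frontier [R2–R7 4, R2–R3 17, R2–R6 23] → take R2–R7 (4); add R7.
Step 2: frontier [R2–R3 17, R2–R6 23, R6–R7 7, R3–R7 9] → take R6–R7 (7); add R6.
Step 3: frontier [R2–R3 17, R6–R8 2, R3–R6 16, R3–R7 9] → take R6–R8 (2); add R8.
Step 4: frontier [R2–R3 17, R3–R6 16, R3–R7 9, R3–R8 11] → take R3–R7 (9); add R3.
MST edges: R2–R7, R6–R7, R6–R8, R3–R7; total weight 4+7+2+9 = 22.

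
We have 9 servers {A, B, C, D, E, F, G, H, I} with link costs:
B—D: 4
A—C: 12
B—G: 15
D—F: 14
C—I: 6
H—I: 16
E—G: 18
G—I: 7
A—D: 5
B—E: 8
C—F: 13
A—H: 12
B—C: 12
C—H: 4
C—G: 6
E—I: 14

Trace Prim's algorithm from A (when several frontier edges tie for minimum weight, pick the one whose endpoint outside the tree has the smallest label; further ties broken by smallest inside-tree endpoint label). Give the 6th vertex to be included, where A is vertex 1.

H

Prim's algorithm from A:
Step 1: cheapest edge leaving the tree is A—D (5); add D.
Step 2: cheapest edge leaving the tree is B—D (4); add B.
Step 3: cheapest edge leaving the tree is B—E (8); add E.
Step 4: cheapest edge leaving the tree is A—C (12); add C.
Step 5: cheapest edge leaving the tree is C—H (4); add H.
Step 6: cheapest edge leaving the tree is C—G (6); add G.
Step 7: cheapest edge leaving the tree is C—I (6); add I.
Step 8: cheapest edge leaving the tree is C—F (13); add F.
Vertex order: A, D, B, E, C, H, G, I, F. The 6th vertex is H.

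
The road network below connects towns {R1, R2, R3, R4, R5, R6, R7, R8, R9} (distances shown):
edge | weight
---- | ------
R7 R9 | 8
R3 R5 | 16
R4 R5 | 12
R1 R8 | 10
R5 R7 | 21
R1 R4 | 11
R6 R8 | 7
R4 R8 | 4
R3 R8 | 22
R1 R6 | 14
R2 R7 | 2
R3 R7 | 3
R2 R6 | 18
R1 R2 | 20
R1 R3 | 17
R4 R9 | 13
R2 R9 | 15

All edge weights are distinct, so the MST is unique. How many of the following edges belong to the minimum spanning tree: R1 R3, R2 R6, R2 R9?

Kruskal's algorithm — process edges by increasing weight (ties by edge label):
R2 R7 (2): add — endpoints in different components.
R3 R7 (3): add — endpoints in different components.
R4 R8 (4): add — endpoints in different components.
R6 R8 (7): add — endpoints in different components.
R7 R9 (8): add — endpoints in different components.
R1 R8 (10): add — endpoints in different components.
R1 R4 (11): skip — R1 and R4 already connected.
R4 R5 (12): add — endpoints in different components.
R4 R9 (13): add — endpoints in different components.
MST edge set: {R2 R7, R3 R7, R4 R8, R6 R8, R7 R9, R1 R8, R4 R5, R4 R9}.
Of the listed edges, {} are in the MST → 0.

0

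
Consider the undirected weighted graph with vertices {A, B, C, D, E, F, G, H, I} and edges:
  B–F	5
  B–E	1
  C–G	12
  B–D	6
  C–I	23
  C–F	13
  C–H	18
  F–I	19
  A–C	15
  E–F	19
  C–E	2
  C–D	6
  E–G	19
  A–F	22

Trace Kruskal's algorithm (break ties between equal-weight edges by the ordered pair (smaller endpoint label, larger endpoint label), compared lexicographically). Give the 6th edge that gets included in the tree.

Kruskal's algorithm — process edges by increasing weight (ties by edge label):
B–E (1): add — endpoints in different components.
C–E (2): add — endpoints in different components.
B–F (5): add — endpoints in different components.
B–D (6): add — endpoints in different components.
C–D (6): skip — C and D already connected.
C–G (12): add — endpoints in different components.
C–F (13): skip — C and F already connected.
A–C (15): add — endpoints in different components.
C–H (18): add — endpoints in different components.
E–F (19): skip — E and F already connected.
E–G (19): skip — E and G already connected.
F–I (19): add — endpoints in different components.
The 6th edge added is A–C.

A-C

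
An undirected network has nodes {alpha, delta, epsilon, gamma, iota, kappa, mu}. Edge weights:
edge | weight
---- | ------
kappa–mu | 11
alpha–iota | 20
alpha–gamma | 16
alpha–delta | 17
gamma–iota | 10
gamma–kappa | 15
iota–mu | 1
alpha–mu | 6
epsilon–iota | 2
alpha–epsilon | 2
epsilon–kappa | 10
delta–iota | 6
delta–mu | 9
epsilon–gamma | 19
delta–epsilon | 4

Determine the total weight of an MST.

29

Kruskal's algorithm — process edges by increasing weight (ties by edge label):
iota–mu (1): add. Components now {iota,mu} {delta} {epsilon} {alpha} {gamma} {kappa}
alpha–epsilon (2): add. Components now {iota,mu} {delta} {alpha,epsilon} {gamma} {kappa}
epsilon–iota (2): add. Components now {alpha,epsilon,iota,mu} {delta} {gamma} {kappa}
delta–epsilon (4): add. Components now {alpha,delta,epsilon,iota,mu} {gamma} {kappa}
alpha–mu (6): skip — mu and alpha already connected.
delta–iota (6): skip — iota and delta already connected.
delta–mu (9): skip — mu and delta already connected.
epsilon–kappa (10): add. Components now {alpha,delta,epsilon,iota,kappa,mu} {gamma}
gamma–iota (10): add. Components now {alpha,delta,epsilon,gamma,iota,kappa,mu}
MST edges: iota–mu, alpha–epsilon, epsilon–iota, delta–epsilon, epsilon–kappa, gamma–iota; total weight 1+2+2+4+10+10 = 29.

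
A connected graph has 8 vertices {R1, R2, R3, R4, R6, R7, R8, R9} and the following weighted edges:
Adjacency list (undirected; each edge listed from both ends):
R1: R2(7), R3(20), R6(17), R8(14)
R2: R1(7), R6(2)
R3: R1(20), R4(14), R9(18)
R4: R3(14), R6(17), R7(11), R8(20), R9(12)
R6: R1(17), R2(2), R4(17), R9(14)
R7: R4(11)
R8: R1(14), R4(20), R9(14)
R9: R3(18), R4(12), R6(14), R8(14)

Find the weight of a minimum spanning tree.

Prim, starting at R4.
Step 1: cheapest edge leaving the tree is R4—R7 (11); add R7.
Step 2: cheapest edge leaving the tree is R4—R9 (12); add R9.
Step 3: cheapest edge leaving the tree is R3—R4 (14); add R3.
Step 4: cheapest edge leaving the tree is R6—R9 (14); add R6.
Step 5: cheapest edge leaving the tree is R2—R6 (2); add R2.
Step 6: cheapest edge leaving the tree is R1—R2 (7); add R1.
Step 7: cheapest edge leaving the tree is R1—R8 (14); add R8.
MST edges: R4—R7, R4—R9, R3—R4, R6—R9, R2—R6, R1—R2, R1—R8; total weight 11+12+14+14+2+7+14 = 74.

74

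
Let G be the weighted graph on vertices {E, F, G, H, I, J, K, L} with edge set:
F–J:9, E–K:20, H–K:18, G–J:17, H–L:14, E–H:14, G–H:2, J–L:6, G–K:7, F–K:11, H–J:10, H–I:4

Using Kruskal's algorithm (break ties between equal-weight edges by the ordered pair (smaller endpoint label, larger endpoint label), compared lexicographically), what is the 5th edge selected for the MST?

Sort edges by weight, then run Kruskal:
G–H (2): add — endpoints in different components.
H–I (4): add — endpoints in different components.
J–L (6): add — endpoints in different components.
G–K (7): add — endpoints in different components.
F–J (9): add — endpoints in different components.
H–J (10): add — endpoints in different components.
F–K (11): skip — F and K already connected.
E–H (14): add — endpoints in different components.
The 5th edge added is F–J.

F-J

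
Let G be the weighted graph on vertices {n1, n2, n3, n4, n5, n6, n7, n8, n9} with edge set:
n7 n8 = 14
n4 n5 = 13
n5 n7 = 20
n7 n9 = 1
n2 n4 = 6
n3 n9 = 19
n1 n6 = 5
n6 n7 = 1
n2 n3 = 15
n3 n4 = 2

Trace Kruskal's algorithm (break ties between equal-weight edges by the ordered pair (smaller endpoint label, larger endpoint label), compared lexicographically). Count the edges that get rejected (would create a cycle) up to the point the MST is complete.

1

Sort edges by weight, then run Kruskal:
n6 n7 (1): add — endpoints in different components.
n7 n9 (1): add — endpoints in different components.
n3 n4 (2): add — endpoints in different components.
n1 n6 (5): add — endpoints in different components.
n2 n4 (6): add — endpoints in different components.
n4 n5 (13): add — endpoints in different components.
n7 n8 (14): add — endpoints in different components.
n2 n3 (15): skip — n3 and n2 already connected.
n3 n9 (19): add — endpoints in different components.
Edges rejected before the tree was complete: 1.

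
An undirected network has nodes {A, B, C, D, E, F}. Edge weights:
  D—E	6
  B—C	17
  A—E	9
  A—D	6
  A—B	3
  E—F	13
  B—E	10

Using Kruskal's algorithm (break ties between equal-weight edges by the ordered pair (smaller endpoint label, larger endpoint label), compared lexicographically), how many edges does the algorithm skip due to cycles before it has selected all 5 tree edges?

2

Sort edges by weight, then run Kruskal:
A—B (3): add — endpoints in different components.
A—D (6): add — endpoints in different components.
D—E (6): add — endpoints in different components.
A—E (9): skip — A and E already connected.
B—E (10): skip — B and E already connected.
E—F (13): add — endpoints in different components.
B—C (17): add — endpoints in different components.
Edges rejected before the tree was complete: 2.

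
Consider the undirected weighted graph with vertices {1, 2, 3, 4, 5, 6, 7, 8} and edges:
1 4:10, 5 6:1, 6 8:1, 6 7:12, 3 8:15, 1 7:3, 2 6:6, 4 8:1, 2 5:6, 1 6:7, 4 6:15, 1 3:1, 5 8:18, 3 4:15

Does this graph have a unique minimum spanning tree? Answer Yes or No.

No

Kruskal's algorithm — process edges by increasing weight (ties by edge label):
1 3 (1): add — endpoints in different components.
4 8 (1): add — endpoints in different components.
5 6 (1): add — endpoints in different components.
6 8 (1): add — endpoints in different components.
1 7 (3): add — endpoints in different components.
2 5 (6): add — endpoints in different components.
2 6 (6): skip — 2 and 6 already connected.
1 6 (7): add — endpoints in different components.
Non-tree edge 2 6 has weight 6, equal to the heaviest edge on its tree cycle — swapping gives another MST of the same weight. Not unique.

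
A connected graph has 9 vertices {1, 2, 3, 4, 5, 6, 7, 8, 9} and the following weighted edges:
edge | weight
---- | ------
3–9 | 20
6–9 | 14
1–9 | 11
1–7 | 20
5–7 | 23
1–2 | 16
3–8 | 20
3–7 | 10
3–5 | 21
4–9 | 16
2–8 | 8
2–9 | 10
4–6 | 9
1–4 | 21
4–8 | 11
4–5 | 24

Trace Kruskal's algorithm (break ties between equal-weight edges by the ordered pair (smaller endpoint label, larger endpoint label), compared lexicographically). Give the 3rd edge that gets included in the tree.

2-9

Sort edges by weight, then run Kruskal:
2–8 (8): add — endpoints in different components.
4–6 (9): add — endpoints in different components.
2–9 (10): add — endpoints in different components.
3–7 (10): add — endpoints in different components.
1–9 (11): add — endpoints in different components.
4–8 (11): add — endpoints in different components.
6–9 (14): skip — 6 and 9 already connected.
1–2 (16): skip — 1 and 2 already connected.
4–9 (16): skip — 4 and 9 already connected.
1–7 (20): add — endpoints in different components.
3–8 (20): skip — 3 and 8 already connected.
3–9 (20): skip — 3 and 9 already connected.
1–4 (21): skip — 1 and 4 already connected.
3–5 (21): add — endpoints in different components.
The 3rd edge added is 2–9.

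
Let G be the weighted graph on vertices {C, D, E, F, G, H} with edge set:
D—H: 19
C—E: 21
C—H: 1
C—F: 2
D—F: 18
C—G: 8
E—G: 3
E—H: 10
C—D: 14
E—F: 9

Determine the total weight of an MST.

Prim's algorithm from H:
Step 1: frontier [C—H 1, E—H 10, D—H 19] → take C—H (1); add C.
Step 2: frontier [C—F 2, C—G 8, C—D 14, C—E 21, E—H 10, D—H 19] → take C—F (2); add F.
Step 3: frontier [C—G 8, C—D 14, C—E 21, E—F 9, D—F 18, E—H 10, D—H 19] → take C—G (8); add G.
Step 4: frontier [C—D 14, C—E 21, E—F 9, D—F 18, E—G 3, E—H 10, D—H 19] → take E—G (3); add E.
Step 5: frontier [C—D 14, D—F 18, D—H 19] → take C—D (14); add D.
MST edges: C—H, C—F, C—G, E—G, C—D; total weight 1+2+8+3+14 = 28.

28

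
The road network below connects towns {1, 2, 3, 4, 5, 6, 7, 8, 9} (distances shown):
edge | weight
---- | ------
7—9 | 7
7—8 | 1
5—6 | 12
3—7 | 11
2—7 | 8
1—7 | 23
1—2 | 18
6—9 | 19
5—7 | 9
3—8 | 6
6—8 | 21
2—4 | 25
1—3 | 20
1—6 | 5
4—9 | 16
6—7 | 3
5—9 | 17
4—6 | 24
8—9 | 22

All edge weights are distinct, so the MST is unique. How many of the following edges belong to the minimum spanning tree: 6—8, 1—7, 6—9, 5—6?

Kruskal's algorithm — process edges by increasing weight (ties by edge label):
7—8 (1): add — endpoints in different components.
6—7 (3): add — endpoints in different components.
1—6 (5): add — endpoints in different components.
3—8 (6): add — endpoints in different components.
7—9 (7): add — endpoints in different components.
2—7 (8): add — endpoints in different components.
5—7 (9): add — endpoints in different components.
3—7 (11): skip — 3 and 7 already connected.
5—6 (12): skip — 5 and 6 already connected.
4—9 (16): add — endpoints in different components.
MST edge set: {7—8, 6—7, 1—6, 3—8, 7—9, 2—7, 5—7, 4—9}.
Of the listed edges, {} are in the MST → 0.

0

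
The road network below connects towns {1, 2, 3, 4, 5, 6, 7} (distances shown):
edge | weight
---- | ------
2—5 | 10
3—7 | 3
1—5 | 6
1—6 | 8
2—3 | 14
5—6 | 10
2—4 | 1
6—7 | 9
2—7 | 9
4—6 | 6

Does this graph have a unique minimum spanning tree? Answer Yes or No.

Kruskal's algorithm — process edges by increasing weight (ties by edge label):
2—4 (1): add — endpoints in different components.
3—7 (3): add — endpoints in different components.
1—5 (6): add — endpoints in different components.
4—6 (6): add — endpoints in different components.
1—6 (8): add — endpoints in different components.
2—7 (9): add — endpoints in different components.
Non-tree edge 6—7 has weight 9, equal to the heaviest edge on its tree cycle — swapping gives another MST of the same weight. Not unique.

No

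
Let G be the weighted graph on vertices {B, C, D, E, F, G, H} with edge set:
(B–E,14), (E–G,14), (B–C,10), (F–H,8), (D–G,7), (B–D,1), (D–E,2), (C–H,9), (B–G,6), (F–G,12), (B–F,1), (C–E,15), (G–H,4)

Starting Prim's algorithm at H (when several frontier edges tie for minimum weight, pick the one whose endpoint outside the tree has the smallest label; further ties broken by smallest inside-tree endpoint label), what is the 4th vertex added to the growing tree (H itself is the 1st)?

Prim, starting at H.
Step 1: cheapest edge leaving the tree is G–H (4); add G.
Step 2: cheapest edge leaving the tree is B–G (6); add B.
Step 3: cheapest edge leaving the tree is B–D (1); add D.
Step 4: cheapest edge leaving the tree is B–F (1); add F.
Step 5: cheapest edge leaving the tree is D–E (2); add E.
Step 6: cheapest edge leaving the tree is C–H (9); add C.
Vertex order: H, G, B, D, F, E, C. The 4th vertex is D.

D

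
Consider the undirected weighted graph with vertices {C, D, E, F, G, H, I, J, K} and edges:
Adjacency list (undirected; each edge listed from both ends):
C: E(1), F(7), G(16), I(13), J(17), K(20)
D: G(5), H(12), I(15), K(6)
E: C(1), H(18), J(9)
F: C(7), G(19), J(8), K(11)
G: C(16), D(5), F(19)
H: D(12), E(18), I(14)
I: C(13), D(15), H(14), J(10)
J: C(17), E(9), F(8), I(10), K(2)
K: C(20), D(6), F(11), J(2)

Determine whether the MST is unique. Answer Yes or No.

Yes

Kruskal: consider edges lightest-first.
C-E (1): add — endpoints in different components.
J-K (2): add — endpoints in different components.
D-G (5): add — endpoints in different components.
D-K (6): add — endpoints in different components.
C-F (7): add — endpoints in different components.
F-J (8): add — endpoints in different components.
E-J (9): skip — E and J already connected.
I-J (10): add — endpoints in different components.
F-K (11): skip — F and K already connected.
D-H (12): add — endpoints in different components.
Every non-tree edge has weight strictly greater than the heaviest edge on the tree path between its endpoints, so the MST is unique.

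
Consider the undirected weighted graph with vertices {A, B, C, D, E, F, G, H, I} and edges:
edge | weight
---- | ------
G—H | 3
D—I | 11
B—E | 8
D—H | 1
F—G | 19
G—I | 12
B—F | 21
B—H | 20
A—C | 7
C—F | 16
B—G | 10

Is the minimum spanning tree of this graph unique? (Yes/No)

Yes

Kruskal: consider edges lightest-first.
D—H (1): add — endpoints in different components.
G—H (3): add — endpoints in different components.
A—C (7): add — endpoints in different components.
B—E (8): add — endpoints in different components.
B—G (10): add — endpoints in different components.
D—I (11): add — endpoints in different components.
G—I (12): skip — G and I already connected.
C—F (16): add — endpoints in different components.
F—G (19): add — endpoints in different components.
Every non-tree edge has weight strictly greater than the heaviest edge on the tree path between its endpoints, so the MST is unique.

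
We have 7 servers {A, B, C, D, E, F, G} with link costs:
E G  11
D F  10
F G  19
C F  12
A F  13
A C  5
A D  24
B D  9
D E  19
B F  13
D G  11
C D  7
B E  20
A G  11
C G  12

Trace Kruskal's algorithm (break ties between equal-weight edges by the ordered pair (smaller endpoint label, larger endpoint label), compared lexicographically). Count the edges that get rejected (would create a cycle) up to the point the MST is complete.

1

Kruskal: consider edges lightest-first.
A C (5): add — endpoints in different components.
C D (7): add — endpoints in different components.
B D (9): add — endpoints in different components.
D F (10): add — endpoints in different components.
A G (11): add — endpoints in different components.
D G (11): skip — D and G already connected.
E G (11): add — endpoints in different components.
Edges rejected before the tree was complete: 1.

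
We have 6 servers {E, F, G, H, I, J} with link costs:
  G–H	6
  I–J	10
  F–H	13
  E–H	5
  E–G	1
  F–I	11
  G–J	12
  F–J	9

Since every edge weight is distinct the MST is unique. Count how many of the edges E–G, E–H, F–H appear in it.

Kruskal: consider edges lightest-first.
E–G (1): add — endpoints in different components.
E–H (5): add — endpoints in different components.
G–H (6): skip — G and H already connected.
F–J (9): add — endpoints in different components.
I–J (10): add — endpoints in different components.
F–I (11): skip — F and I already connected.
G–J (12): add — endpoints in different components.
MST edge set: {E–G, E–H, F–J, I–J, G–J}.
Of the listed edges, {E–G, E–H} are in the MST → 2.

2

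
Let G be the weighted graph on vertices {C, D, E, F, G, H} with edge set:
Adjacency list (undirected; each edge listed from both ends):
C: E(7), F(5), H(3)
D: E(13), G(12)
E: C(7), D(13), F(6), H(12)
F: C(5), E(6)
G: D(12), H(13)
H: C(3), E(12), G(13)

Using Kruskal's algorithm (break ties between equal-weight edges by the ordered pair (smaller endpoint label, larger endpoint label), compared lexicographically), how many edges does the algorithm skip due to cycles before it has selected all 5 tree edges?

Kruskal: consider edges lightest-first.
C–H (3): add. Components now {C,H} {D} {E} {F} {G}
C–F (5): add. Components now {C,F,H} {D} {E} {G}
E–F (6): add. Components now {C,E,F,H} {D} {G}
C–E (7): skip — C and E already connected.
D–G (12): add. Components now {C,E,F,H} {D,G}
E–H (12): skip — E and H already connected.
D–E (13): add. Components now {C,D,E,F,G,H}
Edges rejected before the tree was complete: 2.

2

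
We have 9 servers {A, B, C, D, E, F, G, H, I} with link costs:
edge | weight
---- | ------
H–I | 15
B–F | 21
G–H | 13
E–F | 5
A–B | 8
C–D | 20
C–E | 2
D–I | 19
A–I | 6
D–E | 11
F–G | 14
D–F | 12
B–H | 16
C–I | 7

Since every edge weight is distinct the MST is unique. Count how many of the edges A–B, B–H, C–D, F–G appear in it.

Kruskal's algorithm — process edges by increasing weight (ties by edge label):
C–E (2): add — endpoints in different components.
E–F (5): add — endpoints in different components.
A–I (6): add — endpoints in different components.
C–I (7): add — endpoints in different components.
A–B (8): add — endpoints in different components.
D–E (11): add — endpoints in different components.
D–F (12): skip — D and F already connected.
G–H (13): add — endpoints in different components.
F–G (14): add — endpoints in different components.
MST edge set: {C–E, E–F, A–I, C–I, A–B, D–E, G–H, F–G}.
Of the listed edges, {A–B, F–G} are in the MST → 2.

2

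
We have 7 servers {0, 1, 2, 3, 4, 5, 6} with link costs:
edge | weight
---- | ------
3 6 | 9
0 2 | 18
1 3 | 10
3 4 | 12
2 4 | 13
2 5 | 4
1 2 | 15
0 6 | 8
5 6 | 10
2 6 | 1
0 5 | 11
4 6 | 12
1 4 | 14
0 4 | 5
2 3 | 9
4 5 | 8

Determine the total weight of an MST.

37

Grow the tree from 2 using Prim:
Step 1: cheapest edge leaving the tree is 2 6 (1); add 6.
Step 2: cheapest edge leaving the tree is 2 5 (4); add 5.
Step 3: cheapest edge leaving the tree is 0 6 (8); add 0.
Step 4: cheapest edge leaving the tree is 0 4 (5); add 4.
Step 5: cheapest edge leaving the tree is 2 3 (9); add 3.
Step 6: cheapest edge leaving the tree is 1 3 (10); add 1.
MST edges: 2 6, 2 5, 0 6, 0 4, 2 3, 1 3; total weight 1+4+8+5+9+10 = 37.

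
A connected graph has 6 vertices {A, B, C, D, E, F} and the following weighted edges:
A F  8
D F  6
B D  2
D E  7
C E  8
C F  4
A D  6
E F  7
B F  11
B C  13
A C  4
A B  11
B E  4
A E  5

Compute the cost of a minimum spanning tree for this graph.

19

Sort edges by weight, then run Kruskal:
B D (2): add — endpoints in different components.
A C (4): add — endpoints in different components.
B E (4): add — endpoints in different components.
C F (4): add — endpoints in different components.
A E (5): add — endpoints in different components.
MST edges: B D, A C, B E, C F, A E; total weight 2+4+4+4+5 = 19.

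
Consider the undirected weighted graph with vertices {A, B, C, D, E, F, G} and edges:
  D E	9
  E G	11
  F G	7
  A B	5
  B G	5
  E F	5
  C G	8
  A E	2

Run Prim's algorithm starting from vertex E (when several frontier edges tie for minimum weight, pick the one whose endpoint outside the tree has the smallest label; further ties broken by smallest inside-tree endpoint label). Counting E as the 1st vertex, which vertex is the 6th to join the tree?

Grow the tree from E using Prim:
Step 1: cheapest edge leaving the tree is A E (2); add A.
Step 2: cheapest edge leaving the tree is A B (5); add B.
Step 3: cheapest edge leaving the tree is E F (5); add F.
Step 4: cheapest edge leaving the tree is B G (5); add G.
Step 5: cheapest edge leaving the tree is C G (8); add C.
Step 6: cheapest edge leaving the tree is D E (9); add D.
Vertex order: E, A, B, F, G, C, D. The 6th vertex is C.

C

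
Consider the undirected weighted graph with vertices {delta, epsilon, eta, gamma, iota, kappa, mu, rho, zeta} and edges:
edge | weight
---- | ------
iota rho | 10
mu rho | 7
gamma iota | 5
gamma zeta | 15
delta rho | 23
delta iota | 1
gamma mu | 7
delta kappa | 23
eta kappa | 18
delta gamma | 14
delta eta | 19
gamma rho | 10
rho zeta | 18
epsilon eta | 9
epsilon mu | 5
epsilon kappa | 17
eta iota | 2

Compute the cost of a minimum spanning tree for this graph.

Kruskal's algorithm — process edges by increasing weight (ties by edge label):
delta iota (1): add — endpoints in different components.
eta iota (2): add — endpoints in different components.
epsilon mu (5): add — endpoints in different components.
gamma iota (5): add — endpoints in different components.
gamma mu (7): add — endpoints in different components.
mu rho (7): add — endpoints in different components.
epsilon eta (9): skip — epsilon and eta already connected.
gamma rho (10): skip — rho and gamma already connected.
iota rho (10): skip — rho and iota already connected.
delta gamma (14): skip — gamma and delta already connected.
gamma zeta (15): add — endpoints in different components.
epsilon kappa (17): add — endpoints in different components.
MST edges: delta iota, eta iota, epsilon mu, gamma iota, gamma mu, mu rho, gamma zeta, epsilon kappa; total weight 1+2+5+5+7+7+15+17 = 59.

59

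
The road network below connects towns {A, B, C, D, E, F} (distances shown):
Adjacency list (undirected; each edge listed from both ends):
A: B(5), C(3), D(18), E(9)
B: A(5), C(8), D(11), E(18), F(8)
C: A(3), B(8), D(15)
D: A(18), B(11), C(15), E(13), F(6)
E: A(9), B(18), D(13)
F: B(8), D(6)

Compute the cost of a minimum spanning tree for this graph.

31

Kruskal's algorithm — process edges by increasing weight (ties by edge label):
A C (3): add — endpoints in different components.
A B (5): add — endpoints in different components.
D F (6): add — endpoints in different components.
B C (8): skip — B and C already connected.
B F (8): add — endpoints in different components.
A E (9): add — endpoints in different components.
MST edges: A C, A B, D F, B F, A E; total weight 3+5+6+8+9 = 31.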